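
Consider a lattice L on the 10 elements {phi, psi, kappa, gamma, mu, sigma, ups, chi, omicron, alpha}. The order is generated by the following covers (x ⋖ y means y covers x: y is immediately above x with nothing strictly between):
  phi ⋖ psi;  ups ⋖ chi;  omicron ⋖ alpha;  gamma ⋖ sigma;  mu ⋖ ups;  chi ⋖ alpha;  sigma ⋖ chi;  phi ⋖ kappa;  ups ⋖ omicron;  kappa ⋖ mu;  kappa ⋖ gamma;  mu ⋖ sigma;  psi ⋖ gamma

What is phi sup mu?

mu

Common upper bounds of {phi, mu}: alpha, chi, mu, omicron, sigma, ups.
The least among these is mu.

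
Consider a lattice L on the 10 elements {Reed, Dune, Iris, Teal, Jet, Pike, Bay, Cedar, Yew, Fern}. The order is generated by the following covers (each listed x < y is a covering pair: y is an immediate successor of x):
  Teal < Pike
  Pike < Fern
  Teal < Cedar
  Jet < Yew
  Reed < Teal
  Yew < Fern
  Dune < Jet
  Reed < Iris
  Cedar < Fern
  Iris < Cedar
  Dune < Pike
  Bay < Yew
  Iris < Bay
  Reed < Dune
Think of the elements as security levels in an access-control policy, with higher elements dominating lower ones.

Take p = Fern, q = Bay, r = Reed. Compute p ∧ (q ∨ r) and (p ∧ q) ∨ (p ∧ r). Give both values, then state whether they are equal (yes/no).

q ∨ r = Bay, so p ∧ (q ∨ r) = Fern ∧ Bay = Bay.
p ∧ q = Bay and p ∧ r = Reed, so (p ∧ q) ∨ (p ∧ r) = Bay ∨ Reed = Bay.
Equal: yes.

Bay; Bay; yes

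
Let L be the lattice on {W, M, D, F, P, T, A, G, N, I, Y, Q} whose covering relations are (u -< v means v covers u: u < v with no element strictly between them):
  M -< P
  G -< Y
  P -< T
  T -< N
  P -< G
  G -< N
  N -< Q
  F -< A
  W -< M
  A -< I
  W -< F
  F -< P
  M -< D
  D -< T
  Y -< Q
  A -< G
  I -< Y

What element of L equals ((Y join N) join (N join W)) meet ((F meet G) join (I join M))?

Y

Y ∨ N = Q
N ∨ W = N
Q ∨ N = Q
F ∧ G = F
I ∨ M = Y
F ∨ Y = Y
Q ∧ Y = Y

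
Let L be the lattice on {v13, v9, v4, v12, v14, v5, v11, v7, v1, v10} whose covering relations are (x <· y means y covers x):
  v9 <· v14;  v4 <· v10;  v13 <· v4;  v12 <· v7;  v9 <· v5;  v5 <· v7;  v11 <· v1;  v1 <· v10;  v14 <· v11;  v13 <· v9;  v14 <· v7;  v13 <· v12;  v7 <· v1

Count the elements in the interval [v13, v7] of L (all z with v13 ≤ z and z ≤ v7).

The interval [v13, v7] = {v12, v13, v14, v5, v7, v9}, which has 6 elements.

6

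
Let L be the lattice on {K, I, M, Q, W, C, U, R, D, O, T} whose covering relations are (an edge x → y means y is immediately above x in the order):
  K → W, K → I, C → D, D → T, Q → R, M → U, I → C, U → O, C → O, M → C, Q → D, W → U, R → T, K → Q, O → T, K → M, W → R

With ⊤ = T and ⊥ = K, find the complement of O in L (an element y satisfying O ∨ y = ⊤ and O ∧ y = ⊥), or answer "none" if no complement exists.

Need y with O ∨ y = T and O ∧ y = K.
Checking each element gives: Q.

Q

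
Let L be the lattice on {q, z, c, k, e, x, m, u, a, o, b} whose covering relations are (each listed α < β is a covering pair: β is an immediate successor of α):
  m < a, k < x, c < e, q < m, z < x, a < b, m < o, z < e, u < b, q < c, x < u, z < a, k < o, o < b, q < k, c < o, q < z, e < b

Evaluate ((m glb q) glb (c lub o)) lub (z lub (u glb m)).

m ∧ q = q
c ∨ o = o
q ∧ o = q
u ∧ m = q
z ∨ q = z
q ∨ z = z

z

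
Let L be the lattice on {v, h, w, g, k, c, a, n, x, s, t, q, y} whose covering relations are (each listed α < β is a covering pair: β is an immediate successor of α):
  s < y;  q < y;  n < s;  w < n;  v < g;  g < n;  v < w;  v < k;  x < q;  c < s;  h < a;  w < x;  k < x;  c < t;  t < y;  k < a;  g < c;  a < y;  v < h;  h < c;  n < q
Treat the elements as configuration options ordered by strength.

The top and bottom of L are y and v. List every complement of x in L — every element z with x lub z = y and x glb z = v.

c, h, t

Need z with x ∨ z = y and x ∧ z = v.
Checking each element gives: c, h, t.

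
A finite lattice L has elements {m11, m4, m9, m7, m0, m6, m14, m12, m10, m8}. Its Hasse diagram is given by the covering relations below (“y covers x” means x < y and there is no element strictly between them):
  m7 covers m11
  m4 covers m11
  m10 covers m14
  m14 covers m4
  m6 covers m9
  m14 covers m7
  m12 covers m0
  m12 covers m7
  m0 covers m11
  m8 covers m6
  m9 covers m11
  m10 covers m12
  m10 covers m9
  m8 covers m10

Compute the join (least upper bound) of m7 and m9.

Common upper bounds of {m7, m9}: m10, m8.
The least among these is m10.

m10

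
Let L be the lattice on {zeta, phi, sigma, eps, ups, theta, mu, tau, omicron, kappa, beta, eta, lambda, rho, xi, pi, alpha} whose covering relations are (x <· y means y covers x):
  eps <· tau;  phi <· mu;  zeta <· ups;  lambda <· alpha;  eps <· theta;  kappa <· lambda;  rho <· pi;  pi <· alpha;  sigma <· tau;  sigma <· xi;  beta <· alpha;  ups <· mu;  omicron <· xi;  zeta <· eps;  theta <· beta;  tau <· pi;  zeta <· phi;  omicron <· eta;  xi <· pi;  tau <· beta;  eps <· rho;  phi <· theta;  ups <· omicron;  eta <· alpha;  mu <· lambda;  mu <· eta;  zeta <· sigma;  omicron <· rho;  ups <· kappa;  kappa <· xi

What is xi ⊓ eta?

Common lower bounds of {xi, eta}: omicron, ups, zeta.
The greatest among these is omicron.

omicron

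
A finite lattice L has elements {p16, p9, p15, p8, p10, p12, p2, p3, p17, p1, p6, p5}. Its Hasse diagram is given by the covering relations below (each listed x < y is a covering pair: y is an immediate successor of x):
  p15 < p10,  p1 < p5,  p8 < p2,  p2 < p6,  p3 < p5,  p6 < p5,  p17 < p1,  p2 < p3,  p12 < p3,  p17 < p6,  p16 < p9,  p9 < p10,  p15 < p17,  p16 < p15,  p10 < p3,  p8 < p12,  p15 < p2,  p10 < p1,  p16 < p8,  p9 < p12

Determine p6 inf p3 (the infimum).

Common lower bounds of {p6, p3}: p15, p16, p2, p8.
The greatest among these is p2.

p2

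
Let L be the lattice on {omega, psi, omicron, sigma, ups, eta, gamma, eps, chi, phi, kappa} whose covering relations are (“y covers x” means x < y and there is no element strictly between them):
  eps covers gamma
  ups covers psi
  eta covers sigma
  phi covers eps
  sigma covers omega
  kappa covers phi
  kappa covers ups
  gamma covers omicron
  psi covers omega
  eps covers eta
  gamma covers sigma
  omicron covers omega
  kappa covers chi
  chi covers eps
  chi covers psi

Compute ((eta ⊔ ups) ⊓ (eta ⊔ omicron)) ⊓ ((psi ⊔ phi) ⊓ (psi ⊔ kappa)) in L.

eta ∨ ups = kappa
eta ∨ omicron = eps
kappa ∧ eps = eps
psi ∨ phi = kappa
psi ∨ kappa = kappa
kappa ∧ kappa = kappa
eps ∧ kappa = eps

eps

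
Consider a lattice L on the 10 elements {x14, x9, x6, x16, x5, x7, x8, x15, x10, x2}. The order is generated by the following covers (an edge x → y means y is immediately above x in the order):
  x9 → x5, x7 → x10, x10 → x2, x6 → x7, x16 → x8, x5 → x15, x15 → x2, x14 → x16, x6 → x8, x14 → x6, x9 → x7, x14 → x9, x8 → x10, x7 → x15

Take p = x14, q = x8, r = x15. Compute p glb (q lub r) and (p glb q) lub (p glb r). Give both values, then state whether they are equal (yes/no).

x14; x14; yes

q lub r = x2, so p glb (q lub r) = x14 glb x2 = x14.
p glb q = x14 and p glb r = x14, so (p glb q) lub (p glb r) = x14 lub x14 = x14.
Equal: yes.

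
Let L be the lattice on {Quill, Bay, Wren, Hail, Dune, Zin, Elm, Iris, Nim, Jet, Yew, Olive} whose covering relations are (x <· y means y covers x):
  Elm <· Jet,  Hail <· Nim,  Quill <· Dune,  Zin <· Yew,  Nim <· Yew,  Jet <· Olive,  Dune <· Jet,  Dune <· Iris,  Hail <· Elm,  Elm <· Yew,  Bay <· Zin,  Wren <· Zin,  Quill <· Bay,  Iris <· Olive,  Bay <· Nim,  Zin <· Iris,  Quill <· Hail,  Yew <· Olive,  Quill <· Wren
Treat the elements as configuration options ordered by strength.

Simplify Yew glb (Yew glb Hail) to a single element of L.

Yew ∧ Hail = Hail
Yew ∧ Hail = Hail

Hail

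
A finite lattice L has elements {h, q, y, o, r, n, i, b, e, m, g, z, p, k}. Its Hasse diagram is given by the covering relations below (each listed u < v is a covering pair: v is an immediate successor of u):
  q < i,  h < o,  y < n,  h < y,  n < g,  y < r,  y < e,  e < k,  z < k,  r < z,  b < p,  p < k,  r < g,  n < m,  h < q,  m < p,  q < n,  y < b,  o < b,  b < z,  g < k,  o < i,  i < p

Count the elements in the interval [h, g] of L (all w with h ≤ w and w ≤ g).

The interval [h, g] = {g, h, n, q, r, y}, which has 6 elements.

6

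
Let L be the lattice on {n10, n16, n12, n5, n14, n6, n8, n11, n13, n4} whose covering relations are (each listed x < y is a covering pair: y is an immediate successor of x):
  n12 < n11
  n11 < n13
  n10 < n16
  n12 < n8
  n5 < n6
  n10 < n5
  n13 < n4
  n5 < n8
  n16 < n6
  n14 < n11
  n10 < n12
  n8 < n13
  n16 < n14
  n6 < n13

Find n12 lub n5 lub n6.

n13

Common upper bounds of {n12, n5, n6}: n13, n4.
The least among these is n13.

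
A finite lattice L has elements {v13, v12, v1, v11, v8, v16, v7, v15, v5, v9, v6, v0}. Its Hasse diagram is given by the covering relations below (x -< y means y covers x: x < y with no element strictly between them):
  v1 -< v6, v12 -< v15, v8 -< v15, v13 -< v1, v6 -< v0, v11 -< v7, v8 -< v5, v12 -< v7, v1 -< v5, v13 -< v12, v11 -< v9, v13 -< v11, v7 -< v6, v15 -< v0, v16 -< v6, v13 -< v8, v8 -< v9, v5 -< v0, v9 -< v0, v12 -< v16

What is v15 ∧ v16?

Common lower bounds of {v15, v16}: v12, v13.
The greatest among these is v12.

v12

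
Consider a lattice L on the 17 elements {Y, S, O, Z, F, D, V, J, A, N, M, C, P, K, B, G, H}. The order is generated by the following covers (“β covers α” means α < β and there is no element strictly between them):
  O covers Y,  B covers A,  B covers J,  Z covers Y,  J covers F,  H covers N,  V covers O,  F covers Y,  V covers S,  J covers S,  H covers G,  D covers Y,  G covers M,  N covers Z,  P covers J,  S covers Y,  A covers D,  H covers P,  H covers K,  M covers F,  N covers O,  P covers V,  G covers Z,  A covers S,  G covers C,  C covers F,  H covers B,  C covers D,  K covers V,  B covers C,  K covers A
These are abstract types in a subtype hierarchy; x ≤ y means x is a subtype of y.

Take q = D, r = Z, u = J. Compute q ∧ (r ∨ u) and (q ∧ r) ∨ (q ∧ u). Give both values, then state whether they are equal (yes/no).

r ∨ u = H, so q ∧ (r ∨ u) = D ∧ H = D.
q ∧ r = Y and q ∧ u = Y, so (q ∧ r) ∨ (q ∧ u) = Y ∨ Y = Y.
Equal: no.

D; Y; no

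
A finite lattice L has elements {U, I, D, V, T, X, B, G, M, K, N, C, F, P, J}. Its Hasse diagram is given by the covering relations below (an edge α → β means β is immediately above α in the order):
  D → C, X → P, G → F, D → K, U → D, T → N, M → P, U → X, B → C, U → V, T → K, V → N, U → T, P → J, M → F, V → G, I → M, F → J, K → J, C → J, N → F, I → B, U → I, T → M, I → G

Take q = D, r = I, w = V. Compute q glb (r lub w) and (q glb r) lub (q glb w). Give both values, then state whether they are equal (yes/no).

U; U; yes

r lub w = G, so q glb (r lub w) = D glb G = U.
q glb r = U and q glb w = U, so (q glb r) lub (q glb w) = U lub U = U.
Equal: yes.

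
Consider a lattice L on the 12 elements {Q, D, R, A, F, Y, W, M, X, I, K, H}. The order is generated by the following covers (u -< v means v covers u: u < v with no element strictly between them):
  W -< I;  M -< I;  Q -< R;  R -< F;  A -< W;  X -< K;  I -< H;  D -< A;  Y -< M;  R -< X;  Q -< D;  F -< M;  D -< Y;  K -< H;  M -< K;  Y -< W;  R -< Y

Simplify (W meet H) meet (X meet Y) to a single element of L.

W ∧ H = W
X ∧ Y = R
W ∧ R = R

R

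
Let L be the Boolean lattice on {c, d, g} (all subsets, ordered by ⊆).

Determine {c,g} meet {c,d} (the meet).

{c}

Under ⊆, meet is intersection: {c,g} ∩ {c,d} = {c}.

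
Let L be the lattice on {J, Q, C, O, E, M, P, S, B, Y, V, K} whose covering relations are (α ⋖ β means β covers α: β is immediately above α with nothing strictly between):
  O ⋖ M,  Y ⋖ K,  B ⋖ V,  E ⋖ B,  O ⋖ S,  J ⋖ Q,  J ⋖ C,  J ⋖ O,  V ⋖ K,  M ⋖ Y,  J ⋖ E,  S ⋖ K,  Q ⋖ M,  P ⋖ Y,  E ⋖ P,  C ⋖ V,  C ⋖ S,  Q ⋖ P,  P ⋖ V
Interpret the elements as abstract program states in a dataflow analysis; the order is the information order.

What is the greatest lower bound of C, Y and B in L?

J

Common lower bounds of {C, Y, B}: J.
The greatest among these is J.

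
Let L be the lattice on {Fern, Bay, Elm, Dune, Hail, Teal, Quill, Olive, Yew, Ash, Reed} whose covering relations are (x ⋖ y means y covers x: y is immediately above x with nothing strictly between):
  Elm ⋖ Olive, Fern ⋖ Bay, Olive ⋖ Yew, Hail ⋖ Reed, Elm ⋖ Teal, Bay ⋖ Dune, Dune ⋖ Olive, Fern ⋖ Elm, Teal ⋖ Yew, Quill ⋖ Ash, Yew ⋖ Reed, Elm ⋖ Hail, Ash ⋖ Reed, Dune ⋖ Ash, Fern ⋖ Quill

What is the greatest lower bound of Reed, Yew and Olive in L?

Olive

Common lower bounds of {Reed, Yew, Olive}: Bay, Dune, Elm, Fern, Olive.
The greatest among these is Olive.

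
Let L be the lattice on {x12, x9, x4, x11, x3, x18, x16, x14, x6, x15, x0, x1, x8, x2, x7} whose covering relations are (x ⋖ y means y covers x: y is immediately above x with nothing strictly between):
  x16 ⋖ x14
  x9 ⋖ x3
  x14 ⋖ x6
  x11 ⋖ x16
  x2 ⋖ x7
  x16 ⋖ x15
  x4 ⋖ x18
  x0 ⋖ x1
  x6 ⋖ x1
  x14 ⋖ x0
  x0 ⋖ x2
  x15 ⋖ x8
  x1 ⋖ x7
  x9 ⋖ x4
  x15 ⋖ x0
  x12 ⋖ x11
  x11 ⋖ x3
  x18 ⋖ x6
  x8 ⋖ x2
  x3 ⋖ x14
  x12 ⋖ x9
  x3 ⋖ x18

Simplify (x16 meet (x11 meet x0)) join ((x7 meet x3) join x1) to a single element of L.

x1

x11 ∧ x0 = x11
x16 ∧ x11 = x11
x7 ∧ x3 = x3
x3 ∨ x1 = x1
x11 ∨ x1 = x1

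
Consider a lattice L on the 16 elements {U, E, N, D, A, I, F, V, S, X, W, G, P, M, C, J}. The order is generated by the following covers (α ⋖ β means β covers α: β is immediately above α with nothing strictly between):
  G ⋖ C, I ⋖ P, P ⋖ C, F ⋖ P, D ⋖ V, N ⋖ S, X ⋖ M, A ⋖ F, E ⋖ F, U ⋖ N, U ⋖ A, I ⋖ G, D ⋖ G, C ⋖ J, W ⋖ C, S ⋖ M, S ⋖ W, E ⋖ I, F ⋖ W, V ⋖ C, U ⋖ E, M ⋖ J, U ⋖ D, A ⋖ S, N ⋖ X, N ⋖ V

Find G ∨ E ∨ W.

Common upper bounds of {G, E, W}: C, J.
The least among these is C.

C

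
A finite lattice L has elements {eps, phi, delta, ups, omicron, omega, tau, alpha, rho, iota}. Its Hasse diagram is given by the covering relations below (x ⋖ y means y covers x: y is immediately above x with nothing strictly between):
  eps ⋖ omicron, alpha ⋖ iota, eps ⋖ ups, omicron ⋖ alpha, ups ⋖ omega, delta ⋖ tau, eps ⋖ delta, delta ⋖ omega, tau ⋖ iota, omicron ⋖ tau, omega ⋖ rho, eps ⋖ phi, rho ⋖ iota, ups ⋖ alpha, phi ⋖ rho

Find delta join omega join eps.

Common upper bounds of {delta, omega, eps}: iota, omega, rho.
The least among these is omega.

omega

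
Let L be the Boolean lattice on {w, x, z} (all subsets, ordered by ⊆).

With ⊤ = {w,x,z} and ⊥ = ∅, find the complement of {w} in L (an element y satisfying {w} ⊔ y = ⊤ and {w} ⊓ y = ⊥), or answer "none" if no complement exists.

Need y with {w} ∨ y = {w,x,z} and {w} ∧ y = ∅.
Checking each element gives: {x,z}.

{x,z}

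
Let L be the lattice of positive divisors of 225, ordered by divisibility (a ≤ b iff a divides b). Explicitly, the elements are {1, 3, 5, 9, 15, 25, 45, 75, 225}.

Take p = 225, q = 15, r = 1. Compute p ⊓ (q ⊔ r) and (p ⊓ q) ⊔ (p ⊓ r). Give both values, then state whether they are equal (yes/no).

15; 15; yes

q ⊔ r = 15, so p ⊓ (q ⊔ r) = 225 ⊓ 15 = 15.
p ⊓ q = 15 and p ⊓ r = 1, so (p ⊓ q) ⊔ (p ⊓ r) = 15 ⊔ 1 = 15.
Equal: yes.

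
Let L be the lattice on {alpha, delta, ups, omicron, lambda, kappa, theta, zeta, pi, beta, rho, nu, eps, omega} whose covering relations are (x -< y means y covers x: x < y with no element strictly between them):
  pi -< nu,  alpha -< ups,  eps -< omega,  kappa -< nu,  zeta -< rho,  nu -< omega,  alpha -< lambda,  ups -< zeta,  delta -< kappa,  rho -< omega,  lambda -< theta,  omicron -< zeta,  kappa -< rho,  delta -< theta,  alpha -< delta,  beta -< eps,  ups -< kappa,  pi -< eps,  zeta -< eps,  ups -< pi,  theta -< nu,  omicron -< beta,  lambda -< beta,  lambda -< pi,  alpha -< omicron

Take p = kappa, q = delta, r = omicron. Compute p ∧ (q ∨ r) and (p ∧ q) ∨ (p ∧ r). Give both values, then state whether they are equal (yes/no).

q ∨ r = rho, so p ∧ (q ∨ r) = kappa ∧ rho = kappa.
p ∧ q = delta and p ∧ r = alpha, so (p ∧ q) ∨ (p ∧ r) = delta ∨ alpha = delta.
Equal: no.

kappa; delta; no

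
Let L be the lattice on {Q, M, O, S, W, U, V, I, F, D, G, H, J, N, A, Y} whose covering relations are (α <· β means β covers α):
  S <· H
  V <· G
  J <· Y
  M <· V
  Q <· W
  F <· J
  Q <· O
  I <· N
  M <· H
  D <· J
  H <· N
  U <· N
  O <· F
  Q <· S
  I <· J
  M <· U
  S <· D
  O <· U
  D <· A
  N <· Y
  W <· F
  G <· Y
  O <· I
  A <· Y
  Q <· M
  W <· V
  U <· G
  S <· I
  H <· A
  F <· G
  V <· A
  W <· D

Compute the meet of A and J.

D

Common lower bounds of {A, J}: D, Q, S, W.
The greatest among these is D.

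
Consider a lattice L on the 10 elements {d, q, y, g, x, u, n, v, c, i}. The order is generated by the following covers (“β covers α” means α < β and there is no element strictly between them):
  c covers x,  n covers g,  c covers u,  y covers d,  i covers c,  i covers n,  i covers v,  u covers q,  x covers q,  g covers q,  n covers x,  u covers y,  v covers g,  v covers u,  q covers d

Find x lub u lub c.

Common upper bounds of {x, u, c}: c, i.
The least among these is c.

c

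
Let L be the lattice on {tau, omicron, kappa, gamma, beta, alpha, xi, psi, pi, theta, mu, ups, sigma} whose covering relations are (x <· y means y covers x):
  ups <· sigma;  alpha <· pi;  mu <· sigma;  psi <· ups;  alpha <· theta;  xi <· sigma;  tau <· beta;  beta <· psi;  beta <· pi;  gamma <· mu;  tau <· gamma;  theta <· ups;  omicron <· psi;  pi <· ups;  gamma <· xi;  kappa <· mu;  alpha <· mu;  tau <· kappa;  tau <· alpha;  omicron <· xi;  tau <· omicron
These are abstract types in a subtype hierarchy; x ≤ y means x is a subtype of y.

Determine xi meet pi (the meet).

Common lower bounds of {xi, pi}: tau.
The greatest among these is tau.

tau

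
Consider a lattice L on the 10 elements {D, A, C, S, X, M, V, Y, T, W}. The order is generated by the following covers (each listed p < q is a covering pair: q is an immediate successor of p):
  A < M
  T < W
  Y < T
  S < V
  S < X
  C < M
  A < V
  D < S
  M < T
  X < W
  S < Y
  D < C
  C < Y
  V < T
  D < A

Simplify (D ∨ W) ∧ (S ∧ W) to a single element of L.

S

D ∨ W = W
S ∧ W = S
W ∧ S = S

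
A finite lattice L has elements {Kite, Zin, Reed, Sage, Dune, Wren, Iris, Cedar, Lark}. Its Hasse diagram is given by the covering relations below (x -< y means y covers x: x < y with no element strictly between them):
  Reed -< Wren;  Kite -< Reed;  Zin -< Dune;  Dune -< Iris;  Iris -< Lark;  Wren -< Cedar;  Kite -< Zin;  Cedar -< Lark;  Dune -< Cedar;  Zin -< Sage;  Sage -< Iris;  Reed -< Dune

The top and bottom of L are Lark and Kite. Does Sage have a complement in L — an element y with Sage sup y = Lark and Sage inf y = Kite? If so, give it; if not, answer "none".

Need y with Sage ∨ y = Lark and Sage ∧ y = Kite.
Checking each element gives: Wren.

Wren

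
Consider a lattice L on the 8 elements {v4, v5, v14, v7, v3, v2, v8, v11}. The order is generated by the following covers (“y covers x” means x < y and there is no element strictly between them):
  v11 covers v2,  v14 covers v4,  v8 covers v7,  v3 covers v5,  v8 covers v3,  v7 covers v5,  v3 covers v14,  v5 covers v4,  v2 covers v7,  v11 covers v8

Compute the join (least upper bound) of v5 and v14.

Common upper bounds of {v5, v14}: v11, v3, v8.
The least among these is v3.

v3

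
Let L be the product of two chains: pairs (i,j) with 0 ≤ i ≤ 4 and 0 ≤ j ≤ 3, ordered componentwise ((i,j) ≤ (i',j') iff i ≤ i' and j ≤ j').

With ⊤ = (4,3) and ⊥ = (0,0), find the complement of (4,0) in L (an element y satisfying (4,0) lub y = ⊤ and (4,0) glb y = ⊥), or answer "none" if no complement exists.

Need y with (4,0) ∨ y = (4,3) and (4,0) ∧ y = (0,0).
Checking each element gives: (0,3).

(0,3)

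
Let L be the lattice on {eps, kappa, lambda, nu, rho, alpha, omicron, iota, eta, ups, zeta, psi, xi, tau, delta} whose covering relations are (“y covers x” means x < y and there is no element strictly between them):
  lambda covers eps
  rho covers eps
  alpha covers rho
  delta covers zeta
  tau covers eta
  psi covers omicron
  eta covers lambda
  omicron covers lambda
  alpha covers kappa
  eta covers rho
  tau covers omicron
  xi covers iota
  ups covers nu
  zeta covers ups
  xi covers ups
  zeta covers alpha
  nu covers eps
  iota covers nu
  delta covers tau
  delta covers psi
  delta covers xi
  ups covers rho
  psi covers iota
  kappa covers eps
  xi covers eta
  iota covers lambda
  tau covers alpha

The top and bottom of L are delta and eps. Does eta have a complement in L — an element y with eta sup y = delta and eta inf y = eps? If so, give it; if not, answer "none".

none

For every candidate y, either eta ∨ y ≠ delta or eta ∧ y ≠ eps; no complement exists.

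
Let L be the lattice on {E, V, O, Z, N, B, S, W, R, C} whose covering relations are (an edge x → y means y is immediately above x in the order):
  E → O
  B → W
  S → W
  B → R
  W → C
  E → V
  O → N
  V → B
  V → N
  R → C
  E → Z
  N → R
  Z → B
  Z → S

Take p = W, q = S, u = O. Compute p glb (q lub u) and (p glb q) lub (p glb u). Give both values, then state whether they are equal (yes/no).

q lub u = C, so p glb (q lub u) = W glb C = W.
p glb q = S and p glb u = E, so (p glb q) lub (p glb u) = S lub E = S.
Equal: no.

W; S; no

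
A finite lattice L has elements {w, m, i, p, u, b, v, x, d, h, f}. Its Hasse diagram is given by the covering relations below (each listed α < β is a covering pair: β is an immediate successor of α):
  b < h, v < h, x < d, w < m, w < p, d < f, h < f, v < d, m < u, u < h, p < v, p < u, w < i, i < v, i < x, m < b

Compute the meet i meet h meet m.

w

Common lower bounds of {i, h, m}: w.
The greatest among these is w.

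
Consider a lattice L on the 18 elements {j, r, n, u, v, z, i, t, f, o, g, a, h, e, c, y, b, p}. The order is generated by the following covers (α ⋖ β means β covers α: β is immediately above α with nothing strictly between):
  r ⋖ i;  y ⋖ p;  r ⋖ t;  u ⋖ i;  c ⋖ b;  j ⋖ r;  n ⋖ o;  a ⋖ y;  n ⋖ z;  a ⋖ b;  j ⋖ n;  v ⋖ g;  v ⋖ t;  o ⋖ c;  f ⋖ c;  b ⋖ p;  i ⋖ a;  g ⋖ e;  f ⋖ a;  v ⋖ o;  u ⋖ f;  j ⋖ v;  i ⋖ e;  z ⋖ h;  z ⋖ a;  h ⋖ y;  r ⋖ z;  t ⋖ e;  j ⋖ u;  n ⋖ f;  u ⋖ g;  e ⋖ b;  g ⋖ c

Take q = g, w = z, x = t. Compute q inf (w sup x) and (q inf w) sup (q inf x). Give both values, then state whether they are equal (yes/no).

w sup x = b, so q inf (w sup x) = g inf b = g.
q inf w = j and q inf x = v, so (q inf w) sup (q inf x) = j sup v = v.
Equal: no.

g; v; no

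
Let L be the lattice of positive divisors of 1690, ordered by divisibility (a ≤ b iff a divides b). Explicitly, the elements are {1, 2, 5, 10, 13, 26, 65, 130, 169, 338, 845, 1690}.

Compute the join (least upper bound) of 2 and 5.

10

Common upper bounds of {2, 5}: 10, 130, 1690.
The least among these is 10.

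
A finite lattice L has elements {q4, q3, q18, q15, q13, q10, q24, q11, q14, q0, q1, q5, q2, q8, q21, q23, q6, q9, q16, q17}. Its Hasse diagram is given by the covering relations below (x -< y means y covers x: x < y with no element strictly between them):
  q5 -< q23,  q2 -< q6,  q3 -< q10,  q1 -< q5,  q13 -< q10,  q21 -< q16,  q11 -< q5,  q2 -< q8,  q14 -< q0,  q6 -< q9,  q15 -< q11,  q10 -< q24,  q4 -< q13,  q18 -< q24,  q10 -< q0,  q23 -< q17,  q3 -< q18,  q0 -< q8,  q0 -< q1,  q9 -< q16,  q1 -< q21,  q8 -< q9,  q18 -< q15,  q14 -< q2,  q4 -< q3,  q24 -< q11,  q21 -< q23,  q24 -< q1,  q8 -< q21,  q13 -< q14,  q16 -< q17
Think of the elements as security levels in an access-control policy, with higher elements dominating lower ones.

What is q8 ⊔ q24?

q21

Common upper bounds of {q8, q24}: q16, q17, q21, q23.
The least among these is q21.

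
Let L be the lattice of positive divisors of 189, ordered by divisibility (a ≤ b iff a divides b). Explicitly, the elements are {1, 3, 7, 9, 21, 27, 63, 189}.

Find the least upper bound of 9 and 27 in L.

27

In the divisibility order, the join is the least common multiple: lcm(9, 27) = 27.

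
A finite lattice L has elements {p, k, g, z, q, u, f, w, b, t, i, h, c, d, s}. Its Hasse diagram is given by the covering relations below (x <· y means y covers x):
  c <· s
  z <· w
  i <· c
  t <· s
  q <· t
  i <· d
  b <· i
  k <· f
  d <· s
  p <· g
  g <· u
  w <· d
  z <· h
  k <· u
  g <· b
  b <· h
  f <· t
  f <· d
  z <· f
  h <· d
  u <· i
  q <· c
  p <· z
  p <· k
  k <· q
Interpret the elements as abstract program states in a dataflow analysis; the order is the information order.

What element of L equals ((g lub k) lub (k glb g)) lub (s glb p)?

u

g ∨ k = u
k ∧ g = p
u ∨ p = u
s ∧ p = p
u ∨ p = u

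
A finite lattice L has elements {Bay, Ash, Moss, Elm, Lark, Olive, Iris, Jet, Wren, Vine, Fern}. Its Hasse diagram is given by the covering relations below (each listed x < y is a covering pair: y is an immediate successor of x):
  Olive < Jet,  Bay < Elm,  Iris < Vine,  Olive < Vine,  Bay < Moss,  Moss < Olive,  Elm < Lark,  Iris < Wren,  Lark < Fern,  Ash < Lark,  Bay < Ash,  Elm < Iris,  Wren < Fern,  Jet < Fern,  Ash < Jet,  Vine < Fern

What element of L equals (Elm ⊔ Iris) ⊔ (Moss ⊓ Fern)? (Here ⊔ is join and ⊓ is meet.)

Elm ∨ Iris = Iris
Moss ∧ Fern = Moss
Iris ∨ Moss = Vine

Vine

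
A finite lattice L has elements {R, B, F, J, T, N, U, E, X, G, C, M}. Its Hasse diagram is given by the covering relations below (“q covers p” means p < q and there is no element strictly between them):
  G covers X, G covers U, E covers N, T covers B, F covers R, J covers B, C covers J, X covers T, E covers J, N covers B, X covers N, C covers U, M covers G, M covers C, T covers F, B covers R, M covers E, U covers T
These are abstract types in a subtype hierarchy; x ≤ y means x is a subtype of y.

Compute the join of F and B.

Common upper bounds of {F, B}: C, G, M, T, U, X.
The least among these is T.

T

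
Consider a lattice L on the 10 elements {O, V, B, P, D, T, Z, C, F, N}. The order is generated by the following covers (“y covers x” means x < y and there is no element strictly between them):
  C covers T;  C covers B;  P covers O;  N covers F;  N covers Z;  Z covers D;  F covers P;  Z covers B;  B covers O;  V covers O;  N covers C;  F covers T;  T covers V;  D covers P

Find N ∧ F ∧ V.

V

Common lower bounds of {N, F, V}: O, V.
The greatest among these is V.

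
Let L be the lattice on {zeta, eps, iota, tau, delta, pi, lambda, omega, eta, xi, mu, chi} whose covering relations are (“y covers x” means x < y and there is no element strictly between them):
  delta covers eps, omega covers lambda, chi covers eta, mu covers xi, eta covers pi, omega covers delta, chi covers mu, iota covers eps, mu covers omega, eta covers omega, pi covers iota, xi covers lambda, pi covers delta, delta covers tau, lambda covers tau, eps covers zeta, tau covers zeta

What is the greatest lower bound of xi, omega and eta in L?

lambda

Common lower bounds of {xi, omega, eta}: lambda, tau, zeta.
The greatest among these is lambda.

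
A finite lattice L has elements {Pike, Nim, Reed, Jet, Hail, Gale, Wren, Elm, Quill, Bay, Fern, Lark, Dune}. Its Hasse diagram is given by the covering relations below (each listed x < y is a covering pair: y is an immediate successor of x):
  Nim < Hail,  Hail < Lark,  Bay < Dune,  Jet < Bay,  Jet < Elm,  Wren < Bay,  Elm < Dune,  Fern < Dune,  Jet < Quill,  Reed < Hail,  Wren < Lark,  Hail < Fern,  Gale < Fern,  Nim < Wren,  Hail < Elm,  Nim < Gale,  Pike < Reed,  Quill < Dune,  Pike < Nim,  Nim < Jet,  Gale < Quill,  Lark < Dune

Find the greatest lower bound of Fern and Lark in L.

Hail

Common lower bounds of {Fern, Lark}: Hail, Nim, Pike, Reed.
The greatest among these is Hail.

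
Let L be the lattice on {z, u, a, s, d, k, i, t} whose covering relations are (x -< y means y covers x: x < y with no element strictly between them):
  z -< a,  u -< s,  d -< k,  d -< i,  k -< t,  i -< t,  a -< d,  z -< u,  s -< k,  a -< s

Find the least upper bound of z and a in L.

a

Common upper bounds of {z, a}: a, d, i, k, s, t.
The least among these is a.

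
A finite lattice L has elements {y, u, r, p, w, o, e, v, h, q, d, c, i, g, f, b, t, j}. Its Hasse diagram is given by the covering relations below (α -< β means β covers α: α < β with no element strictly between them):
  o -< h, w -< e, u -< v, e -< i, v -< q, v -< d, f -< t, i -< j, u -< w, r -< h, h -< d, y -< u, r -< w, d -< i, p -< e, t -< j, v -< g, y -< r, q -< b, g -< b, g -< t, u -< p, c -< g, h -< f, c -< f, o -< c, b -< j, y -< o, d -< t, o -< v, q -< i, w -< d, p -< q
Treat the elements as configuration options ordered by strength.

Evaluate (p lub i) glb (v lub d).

d

p ∨ i = i
v ∨ d = d
i ∧ d = d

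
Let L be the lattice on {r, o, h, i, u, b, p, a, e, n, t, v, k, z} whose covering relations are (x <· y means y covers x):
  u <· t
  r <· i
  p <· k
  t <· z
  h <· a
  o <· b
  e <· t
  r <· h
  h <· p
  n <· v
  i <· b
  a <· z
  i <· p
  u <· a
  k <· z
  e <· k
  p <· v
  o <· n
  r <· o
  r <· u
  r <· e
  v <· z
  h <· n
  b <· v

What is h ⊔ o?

Common upper bounds of {h, o}: n, v, z.
The least among these is n.

n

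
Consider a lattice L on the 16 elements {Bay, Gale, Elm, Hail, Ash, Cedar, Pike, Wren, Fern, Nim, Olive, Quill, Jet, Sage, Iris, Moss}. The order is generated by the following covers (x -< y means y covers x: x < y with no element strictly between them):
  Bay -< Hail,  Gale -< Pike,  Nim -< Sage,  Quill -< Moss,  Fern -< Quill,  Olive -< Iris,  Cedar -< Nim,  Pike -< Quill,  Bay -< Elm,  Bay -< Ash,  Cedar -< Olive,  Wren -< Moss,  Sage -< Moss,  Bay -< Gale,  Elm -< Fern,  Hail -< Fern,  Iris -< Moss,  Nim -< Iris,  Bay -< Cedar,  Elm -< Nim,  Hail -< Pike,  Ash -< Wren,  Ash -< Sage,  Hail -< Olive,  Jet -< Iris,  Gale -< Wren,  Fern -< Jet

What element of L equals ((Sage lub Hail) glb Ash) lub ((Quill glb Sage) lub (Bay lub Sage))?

Sage

Sage ∨ Hail = Moss
Moss ∧ Ash = Ash
Quill ∧ Sage = Elm
Bay ∨ Sage = Sage
Elm ∨ Sage = Sage
Ash ∨ Sage = Sage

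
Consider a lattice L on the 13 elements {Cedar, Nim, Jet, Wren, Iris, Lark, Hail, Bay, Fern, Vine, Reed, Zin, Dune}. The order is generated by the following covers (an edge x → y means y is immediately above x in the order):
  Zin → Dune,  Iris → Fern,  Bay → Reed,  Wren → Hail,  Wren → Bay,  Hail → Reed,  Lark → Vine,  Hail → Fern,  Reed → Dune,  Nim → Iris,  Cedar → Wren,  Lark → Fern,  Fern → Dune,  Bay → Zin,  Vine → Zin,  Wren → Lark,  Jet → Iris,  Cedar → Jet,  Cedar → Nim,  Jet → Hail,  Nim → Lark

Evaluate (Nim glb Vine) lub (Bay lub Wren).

Nim ∧ Vine = Nim
Bay ∨ Wren = Bay
Nim ∨ Bay = Zin

Zin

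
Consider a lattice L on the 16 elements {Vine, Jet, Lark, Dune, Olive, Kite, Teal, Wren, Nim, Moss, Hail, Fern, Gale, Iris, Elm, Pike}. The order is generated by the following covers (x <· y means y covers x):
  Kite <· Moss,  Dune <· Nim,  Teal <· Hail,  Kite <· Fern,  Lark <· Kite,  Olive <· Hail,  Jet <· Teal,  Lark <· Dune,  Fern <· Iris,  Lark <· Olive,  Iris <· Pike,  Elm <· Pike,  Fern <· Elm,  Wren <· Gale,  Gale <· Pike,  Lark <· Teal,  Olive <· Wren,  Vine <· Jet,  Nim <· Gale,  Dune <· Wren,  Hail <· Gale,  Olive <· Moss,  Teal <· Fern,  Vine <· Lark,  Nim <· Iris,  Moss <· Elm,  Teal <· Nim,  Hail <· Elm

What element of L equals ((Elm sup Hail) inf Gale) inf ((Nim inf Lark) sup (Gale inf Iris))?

Elm ∨ Hail = Elm
Elm ∧ Gale = Hail
Nim ∧ Lark = Lark
Gale ∧ Iris = Nim
Lark ∨ Nim = Nim
Hail ∧ Nim = Teal

Teal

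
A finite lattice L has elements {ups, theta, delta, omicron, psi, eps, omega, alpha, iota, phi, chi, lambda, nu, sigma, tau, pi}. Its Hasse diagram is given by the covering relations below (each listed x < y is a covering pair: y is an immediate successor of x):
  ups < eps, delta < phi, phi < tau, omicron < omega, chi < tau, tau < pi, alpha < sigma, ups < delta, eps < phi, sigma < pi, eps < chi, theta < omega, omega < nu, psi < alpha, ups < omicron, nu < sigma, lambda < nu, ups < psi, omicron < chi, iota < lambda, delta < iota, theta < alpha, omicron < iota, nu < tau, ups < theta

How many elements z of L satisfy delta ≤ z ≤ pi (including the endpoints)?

The interval [delta, pi] = {delta, iota, lambda, nu, phi, pi, sigma, tau}, which has 8 elements.

8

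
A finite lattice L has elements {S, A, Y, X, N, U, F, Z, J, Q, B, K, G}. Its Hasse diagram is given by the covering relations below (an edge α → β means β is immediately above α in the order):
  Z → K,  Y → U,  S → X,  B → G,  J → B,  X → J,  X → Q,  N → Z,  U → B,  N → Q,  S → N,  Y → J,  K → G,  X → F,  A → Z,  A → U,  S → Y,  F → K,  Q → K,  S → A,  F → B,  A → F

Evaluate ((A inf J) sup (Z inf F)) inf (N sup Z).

A

A ∧ J = S
Z ∧ F = A
S ∨ A = A
N ∨ Z = Z
A ∧ Z = A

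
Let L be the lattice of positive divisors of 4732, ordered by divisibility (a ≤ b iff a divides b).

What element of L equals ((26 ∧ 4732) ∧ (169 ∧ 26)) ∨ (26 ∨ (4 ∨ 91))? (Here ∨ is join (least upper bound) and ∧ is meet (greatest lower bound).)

26 ∧ 4732 = 26
169 ∧ 26 = 13
26 ∧ 13 = 13
4 ∨ 91 = 364
26 ∨ 364 = 364
13 ∨ 364 = 364

364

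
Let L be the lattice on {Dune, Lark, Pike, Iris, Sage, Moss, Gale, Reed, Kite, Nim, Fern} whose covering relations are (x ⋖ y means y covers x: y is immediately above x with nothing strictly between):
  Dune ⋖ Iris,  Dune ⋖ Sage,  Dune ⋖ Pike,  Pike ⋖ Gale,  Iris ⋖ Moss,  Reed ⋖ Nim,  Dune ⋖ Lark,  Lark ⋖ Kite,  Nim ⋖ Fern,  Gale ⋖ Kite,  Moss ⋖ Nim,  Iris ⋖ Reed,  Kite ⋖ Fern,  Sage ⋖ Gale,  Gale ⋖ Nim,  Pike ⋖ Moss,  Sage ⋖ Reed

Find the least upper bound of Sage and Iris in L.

Reed

Common upper bounds of {Sage, Iris}: Fern, Nim, Reed.
The least among these is Reed.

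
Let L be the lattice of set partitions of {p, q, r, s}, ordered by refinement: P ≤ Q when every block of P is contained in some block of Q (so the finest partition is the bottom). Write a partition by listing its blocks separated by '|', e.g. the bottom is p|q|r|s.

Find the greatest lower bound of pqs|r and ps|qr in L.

Common lower bounds of {pqs|r, ps|qr}: ps|q|r, p|q|r|s.
The greatest among these is ps|q|r.

ps|q|r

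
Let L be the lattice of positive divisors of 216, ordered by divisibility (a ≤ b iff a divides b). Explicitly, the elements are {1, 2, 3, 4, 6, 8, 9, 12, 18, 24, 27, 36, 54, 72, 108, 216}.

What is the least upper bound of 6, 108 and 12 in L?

108

Common upper bounds of {6, 108, 12}: 108, 216.
The least among these is 108.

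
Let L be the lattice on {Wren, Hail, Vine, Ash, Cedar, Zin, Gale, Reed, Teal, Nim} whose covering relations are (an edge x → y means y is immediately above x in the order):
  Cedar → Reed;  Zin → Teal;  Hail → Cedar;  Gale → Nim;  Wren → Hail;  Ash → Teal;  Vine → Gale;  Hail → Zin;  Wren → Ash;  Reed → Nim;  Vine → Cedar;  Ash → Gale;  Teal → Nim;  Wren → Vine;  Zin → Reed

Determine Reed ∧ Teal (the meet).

Zin

Common lower bounds of {Reed, Teal}: Hail, Wren, Zin.
The greatest among these is Zin.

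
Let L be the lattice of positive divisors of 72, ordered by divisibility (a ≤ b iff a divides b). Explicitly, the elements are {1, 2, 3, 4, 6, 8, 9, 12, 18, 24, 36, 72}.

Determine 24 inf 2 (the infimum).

2

In the divisibility order, the meet is the greatest common divisor: gcd(24, 2) = 2.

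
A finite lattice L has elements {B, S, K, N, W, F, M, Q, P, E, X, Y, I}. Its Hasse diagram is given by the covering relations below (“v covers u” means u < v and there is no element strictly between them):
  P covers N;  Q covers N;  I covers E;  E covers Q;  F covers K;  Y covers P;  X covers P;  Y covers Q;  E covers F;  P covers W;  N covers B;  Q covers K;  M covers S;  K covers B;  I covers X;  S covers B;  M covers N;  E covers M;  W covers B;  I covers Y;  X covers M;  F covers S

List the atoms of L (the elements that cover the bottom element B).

The atoms are exactly the elements that cover B: K, N, S, W.

K, N, S, W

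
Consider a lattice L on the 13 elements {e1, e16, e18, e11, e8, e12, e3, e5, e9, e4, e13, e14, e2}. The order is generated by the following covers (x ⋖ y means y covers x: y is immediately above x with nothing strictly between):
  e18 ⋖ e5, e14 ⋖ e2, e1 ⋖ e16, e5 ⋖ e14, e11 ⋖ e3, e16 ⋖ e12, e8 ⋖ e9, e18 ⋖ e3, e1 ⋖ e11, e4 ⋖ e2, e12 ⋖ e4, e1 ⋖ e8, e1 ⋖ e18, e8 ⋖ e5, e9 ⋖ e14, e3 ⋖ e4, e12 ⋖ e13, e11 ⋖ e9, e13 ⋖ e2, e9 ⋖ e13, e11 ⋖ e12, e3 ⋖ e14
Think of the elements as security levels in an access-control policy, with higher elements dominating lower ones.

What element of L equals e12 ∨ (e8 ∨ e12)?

e13

e8 ∨ e12 = e13
e12 ∨ e13 = e13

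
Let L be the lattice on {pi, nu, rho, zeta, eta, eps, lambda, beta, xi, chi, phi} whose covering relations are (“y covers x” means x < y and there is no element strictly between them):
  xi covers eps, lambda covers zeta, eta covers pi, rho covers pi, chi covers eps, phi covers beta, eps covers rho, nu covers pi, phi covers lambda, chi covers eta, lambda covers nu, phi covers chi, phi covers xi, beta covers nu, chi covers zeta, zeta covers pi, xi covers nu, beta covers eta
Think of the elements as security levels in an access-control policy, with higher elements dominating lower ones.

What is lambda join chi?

phi

Common upper bounds of {lambda, chi}: phi.
The least among these is phi.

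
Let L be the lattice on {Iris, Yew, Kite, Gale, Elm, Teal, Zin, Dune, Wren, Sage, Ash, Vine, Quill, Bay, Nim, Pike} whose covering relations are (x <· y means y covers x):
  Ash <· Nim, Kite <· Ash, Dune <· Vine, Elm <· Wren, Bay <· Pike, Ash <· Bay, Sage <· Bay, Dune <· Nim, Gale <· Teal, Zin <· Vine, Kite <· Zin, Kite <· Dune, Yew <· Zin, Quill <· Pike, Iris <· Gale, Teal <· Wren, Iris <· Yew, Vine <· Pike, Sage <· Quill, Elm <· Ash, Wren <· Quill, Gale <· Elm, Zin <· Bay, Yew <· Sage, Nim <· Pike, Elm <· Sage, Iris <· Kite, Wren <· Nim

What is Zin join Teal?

Pike

Common upper bounds of {Zin, Teal}: Pike.
The least among these is Pike.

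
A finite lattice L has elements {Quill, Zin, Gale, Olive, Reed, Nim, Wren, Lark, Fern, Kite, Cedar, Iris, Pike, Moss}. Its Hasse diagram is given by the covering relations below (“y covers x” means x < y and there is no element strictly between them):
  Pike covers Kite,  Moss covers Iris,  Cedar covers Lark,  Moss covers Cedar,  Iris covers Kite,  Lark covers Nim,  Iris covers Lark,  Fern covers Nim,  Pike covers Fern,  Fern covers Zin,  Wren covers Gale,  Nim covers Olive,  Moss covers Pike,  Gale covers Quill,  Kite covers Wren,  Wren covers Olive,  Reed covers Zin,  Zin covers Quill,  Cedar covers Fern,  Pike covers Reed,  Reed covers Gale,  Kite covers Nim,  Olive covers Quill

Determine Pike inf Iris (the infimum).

Kite

Common lower bounds of {Pike, Iris}: Gale, Kite, Nim, Olive, Quill, Wren.
The greatest among these is Kite.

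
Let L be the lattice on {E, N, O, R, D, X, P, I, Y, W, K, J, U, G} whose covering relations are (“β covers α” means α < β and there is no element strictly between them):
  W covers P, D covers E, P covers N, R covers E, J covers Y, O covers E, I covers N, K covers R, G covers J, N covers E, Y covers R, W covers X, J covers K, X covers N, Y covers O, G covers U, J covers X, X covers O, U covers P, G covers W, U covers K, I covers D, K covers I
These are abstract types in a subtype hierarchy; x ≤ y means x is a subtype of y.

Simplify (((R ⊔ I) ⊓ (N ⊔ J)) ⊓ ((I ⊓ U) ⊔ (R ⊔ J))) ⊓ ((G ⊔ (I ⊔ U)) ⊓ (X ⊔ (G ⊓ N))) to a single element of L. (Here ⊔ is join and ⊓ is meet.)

N

R ∨ I = K
N ∨ J = J
K ∧ J = K
I ∧ U = I
R ∨ J = J
I ∨ J = J
K ∧ J = K
I ∨ U = U
G ∨ U = G
G ∧ N = N
X ∨ N = X
G ∧ X = X
K ∧ X = N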